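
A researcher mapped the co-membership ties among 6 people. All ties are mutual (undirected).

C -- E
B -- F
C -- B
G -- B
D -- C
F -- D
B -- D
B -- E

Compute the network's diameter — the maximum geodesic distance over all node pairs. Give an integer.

2

Eccentricity of each node (its greatest distance to any other): B:1, C:2, D:2, E:2, F:2, G:2.
The maximum eccentricity is 2, realized for instance by the pair G–C via G – B – C. So the diameter is 2.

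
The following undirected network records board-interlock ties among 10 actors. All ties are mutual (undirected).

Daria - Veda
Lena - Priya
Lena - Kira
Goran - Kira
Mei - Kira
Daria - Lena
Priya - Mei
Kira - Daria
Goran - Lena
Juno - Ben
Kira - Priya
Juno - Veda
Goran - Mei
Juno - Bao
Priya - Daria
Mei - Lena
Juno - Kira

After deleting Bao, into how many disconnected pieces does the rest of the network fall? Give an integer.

Bao's neighbors (Juno) remain reachable from one another through other ties, so the rest of the network stays in one piece.

1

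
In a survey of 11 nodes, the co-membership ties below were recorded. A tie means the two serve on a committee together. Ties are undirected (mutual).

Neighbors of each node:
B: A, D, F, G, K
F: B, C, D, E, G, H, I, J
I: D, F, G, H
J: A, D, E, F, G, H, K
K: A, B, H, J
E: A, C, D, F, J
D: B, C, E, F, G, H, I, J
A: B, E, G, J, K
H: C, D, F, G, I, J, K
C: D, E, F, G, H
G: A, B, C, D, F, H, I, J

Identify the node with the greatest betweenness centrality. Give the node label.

Unnormalized betweenness of each node: A:89/60, B:17/12, C:9/20, D:31/10, E:6/5, F:31/10, G:83/20, H:217/60, I:0, J:27/10, K:47/60.
G has the largest value, 83/20, making it the main broker — the node through which the most shortest paths run.

G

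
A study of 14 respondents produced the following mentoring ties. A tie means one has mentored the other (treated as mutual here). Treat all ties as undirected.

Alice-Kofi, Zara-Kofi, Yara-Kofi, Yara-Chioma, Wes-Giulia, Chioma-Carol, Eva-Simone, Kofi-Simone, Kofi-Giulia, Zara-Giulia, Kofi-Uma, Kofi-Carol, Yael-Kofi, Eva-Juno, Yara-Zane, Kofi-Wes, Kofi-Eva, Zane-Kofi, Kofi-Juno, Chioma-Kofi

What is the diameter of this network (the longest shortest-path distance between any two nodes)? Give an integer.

Eccentricity of each node (its greatest distance to any other): Alice:2, Carol:2, Chioma:2, Eva:2, Giulia:2, Juno:2, Kofi:1, Simone:2, Uma:2, Wes:2, Yael:2, Yara:2, Zane:2, Zara:2.
The maximum eccentricity is 2, realized for instance by the pair Zane–Carol via Zane – Kofi – Carol. So the diameter is 2.

2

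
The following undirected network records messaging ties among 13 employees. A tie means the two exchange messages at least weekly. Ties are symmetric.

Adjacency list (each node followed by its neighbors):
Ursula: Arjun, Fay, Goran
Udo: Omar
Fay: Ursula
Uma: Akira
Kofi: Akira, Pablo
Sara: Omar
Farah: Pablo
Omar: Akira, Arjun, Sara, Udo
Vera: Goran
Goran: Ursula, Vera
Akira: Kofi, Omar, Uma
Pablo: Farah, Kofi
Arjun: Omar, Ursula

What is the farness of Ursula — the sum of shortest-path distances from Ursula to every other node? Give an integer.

Distances from Ursula: Akira:3, Arjun:1, Farah:6, Fay:1, Goran:1, Kofi:4, Omar:2, Pablo:5, Sara:3, Udo:3, Uma:4, Vera:2.
Sum = 3 + 1 + 6 + 1 + 1 + 4 + 2 + 5 + 3 + 3 + 4 + 2 = 35.

35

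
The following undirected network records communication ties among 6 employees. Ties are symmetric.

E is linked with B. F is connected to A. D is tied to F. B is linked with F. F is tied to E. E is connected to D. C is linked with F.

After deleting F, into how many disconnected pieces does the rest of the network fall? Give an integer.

3

Without F, the remaining ties split the others into: {A}; {C}; {B, D, E}.
That's 3 separate components.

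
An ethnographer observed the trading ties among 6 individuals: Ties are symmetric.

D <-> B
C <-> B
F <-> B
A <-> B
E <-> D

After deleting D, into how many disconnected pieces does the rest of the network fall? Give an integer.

Without D, the remaining ties split the others into: {E}; {A, B, C, F}.
That's 2 separate components.

2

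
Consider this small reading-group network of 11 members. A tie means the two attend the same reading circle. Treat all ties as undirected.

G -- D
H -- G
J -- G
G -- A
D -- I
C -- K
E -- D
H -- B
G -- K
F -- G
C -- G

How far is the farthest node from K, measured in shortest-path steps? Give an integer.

Distances from K: A:2, B:3, C:1, D:2, E:3, F:2, G:1, H:2, I:3, J:2.
The largest is 3 (to E, I, and B), so the eccentricity of K is 3.

3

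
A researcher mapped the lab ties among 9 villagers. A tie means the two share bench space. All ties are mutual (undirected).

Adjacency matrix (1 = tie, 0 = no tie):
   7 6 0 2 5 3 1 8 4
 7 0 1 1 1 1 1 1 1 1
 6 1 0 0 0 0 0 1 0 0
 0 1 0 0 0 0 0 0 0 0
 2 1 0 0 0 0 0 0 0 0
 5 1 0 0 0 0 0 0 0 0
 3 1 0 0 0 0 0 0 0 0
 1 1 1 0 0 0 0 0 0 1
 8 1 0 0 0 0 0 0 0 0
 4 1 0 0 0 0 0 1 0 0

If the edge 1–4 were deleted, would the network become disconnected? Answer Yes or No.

No

Even without that edge, 1 still reaches 4 via 1 – 7 – 4, so the network stays connected. Not a bridge.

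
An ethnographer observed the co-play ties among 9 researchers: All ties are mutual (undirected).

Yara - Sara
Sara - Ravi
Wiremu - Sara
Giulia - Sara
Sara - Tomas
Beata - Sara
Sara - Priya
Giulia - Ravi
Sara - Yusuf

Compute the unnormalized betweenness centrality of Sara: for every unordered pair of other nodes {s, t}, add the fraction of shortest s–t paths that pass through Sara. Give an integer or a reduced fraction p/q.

27

Pairs whose geodesics pass through Sara — Wiremu–Beata: 1; Wiremu–Ravi: 1; Wiremu–Giulia: 1; Wiremu–Priya: 1; Wiremu–Tomas: 1; Wiremu–Yusuf: 1; Wiremu–Yara: 1; Beata–Ravi: 1; Beata–Giulia: 1; Beata–Priya: 1; Beata–Tomas: 1; Beata–Yusuf: 1; Beata–Yara: 1; Ravi–Priya: 1 … (+13 more pairs).
All other pairs contribute 0.
Summing the contributions gives betweenness(Sara) = 27.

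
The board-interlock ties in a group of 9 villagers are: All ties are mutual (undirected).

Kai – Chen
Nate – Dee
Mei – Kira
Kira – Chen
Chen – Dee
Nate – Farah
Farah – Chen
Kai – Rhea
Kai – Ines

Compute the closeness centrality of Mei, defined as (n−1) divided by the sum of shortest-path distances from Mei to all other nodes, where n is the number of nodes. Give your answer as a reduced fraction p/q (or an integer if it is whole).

Distances from Mei: Chen:2, Dee:3, Farah:3, Ines:4, Kai:3, Kira:1, Nate:4, Rhea:4. Sum = 24.
n = 9, so closeness = 8/24 = 1/3.

1/3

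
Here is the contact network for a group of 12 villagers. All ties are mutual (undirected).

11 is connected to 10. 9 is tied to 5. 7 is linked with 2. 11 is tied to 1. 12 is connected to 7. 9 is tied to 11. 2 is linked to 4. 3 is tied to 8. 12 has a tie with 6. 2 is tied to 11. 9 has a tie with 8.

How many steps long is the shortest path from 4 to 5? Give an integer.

4

One shortest route is 4 – 2 – 11 – 9 – 5, which uses 4 edges, and at distance 3 from 4 we only reach {1, 9, 10, 12}, which does not include 5. So d(4,5) = 4.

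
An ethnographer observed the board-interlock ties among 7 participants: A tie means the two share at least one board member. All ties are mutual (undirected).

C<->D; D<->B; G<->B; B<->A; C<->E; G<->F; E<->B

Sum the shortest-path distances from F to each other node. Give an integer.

16

Distances from F: A:3, B:2, C:4, D:3, E:3, G:1.
Sum = 3 + 2 + 4 + 3 + 3 + 1 = 16.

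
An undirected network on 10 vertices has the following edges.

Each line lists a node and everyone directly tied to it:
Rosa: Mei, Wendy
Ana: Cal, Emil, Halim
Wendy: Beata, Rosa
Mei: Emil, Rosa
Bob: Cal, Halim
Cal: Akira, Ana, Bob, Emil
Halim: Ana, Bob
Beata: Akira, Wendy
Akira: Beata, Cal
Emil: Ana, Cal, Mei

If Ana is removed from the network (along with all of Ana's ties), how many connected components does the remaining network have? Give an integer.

1

Ana's neighbors (Cal, Emil, and Halim) remain reachable from one another through other ties, so the rest of the network stays in one piece.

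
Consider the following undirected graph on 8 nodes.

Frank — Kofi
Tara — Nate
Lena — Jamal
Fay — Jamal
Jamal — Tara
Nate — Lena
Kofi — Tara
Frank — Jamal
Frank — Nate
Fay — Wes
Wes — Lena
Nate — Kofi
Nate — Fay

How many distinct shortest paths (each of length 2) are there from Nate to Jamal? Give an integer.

The shortest distance is 2. The length-2 paths are: Nate–Fay–Jamal; Nate–Lena–Jamal; Nate–Frank–Jamal; Nate–Tara–Jamal.
That gives 4 distinct shortest paths.

4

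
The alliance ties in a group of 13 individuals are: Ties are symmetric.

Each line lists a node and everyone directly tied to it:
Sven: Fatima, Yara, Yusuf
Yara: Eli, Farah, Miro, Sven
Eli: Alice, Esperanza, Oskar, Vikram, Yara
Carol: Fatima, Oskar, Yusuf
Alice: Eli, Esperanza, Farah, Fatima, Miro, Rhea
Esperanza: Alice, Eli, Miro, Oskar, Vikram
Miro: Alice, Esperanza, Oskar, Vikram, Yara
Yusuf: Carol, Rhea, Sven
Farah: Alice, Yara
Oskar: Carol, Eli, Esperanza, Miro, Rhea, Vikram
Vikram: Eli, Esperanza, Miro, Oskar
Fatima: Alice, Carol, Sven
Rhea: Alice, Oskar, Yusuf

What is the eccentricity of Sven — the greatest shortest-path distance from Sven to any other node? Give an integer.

3

Distances from Sven: Alice:2, Carol:2, Eli:2, Esperanza:3, Farah:2, Fatima:1, Miro:2, Oskar:3, Rhea:2, Vikram:3, Yara:1, Yusuf:1.
The largest is 3 (to Oskar, Esperanza, and Vikram), so the eccentricity of Sven is 3.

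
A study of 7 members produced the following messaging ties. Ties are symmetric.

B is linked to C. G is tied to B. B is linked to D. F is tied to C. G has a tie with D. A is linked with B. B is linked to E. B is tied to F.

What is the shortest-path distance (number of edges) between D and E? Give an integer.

2

One shortest route is D – B – E, which uses 2 edges, and D and E are not directly tied, so nothing shorter exists. So d(D,E) = 2.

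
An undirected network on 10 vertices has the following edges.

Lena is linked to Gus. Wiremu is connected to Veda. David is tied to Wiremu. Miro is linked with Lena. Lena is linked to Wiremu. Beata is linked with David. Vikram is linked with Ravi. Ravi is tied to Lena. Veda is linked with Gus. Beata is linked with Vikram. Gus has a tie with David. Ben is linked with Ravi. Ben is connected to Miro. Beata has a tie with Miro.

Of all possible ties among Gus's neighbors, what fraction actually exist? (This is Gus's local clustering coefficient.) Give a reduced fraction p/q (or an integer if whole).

Gus's neighbors: David, Lena, and Veda (k = 3).
Possible neighbor pairs: C(3,2) = 3. Edges among them: none → e = 0.
Clustering(Gus) = 0/3 = 0.

0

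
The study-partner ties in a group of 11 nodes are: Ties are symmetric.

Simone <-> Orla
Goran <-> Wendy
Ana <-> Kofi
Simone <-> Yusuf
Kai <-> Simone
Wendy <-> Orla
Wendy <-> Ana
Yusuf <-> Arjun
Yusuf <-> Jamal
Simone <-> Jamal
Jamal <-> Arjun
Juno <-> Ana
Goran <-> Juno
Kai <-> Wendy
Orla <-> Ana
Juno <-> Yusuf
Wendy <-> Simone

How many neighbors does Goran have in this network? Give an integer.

Goran is directly tied to Juno and Wendy. That is 2 neighbors, so the degree of Goran is 2.

2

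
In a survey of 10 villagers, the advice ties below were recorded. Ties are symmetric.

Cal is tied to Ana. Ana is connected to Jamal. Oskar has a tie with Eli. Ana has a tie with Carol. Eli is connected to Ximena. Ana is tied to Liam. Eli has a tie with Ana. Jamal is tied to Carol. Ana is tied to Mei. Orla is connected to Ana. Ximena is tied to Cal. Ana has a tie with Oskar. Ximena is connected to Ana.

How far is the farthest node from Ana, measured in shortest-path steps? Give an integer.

1

Distances from Ana: Cal:1, Carol:1, Eli:1, Jamal:1, Liam:1, Mei:1, Orla:1, Oskar:1, Ximena:1.
The largest is 1 (to Jamal, Orla, Eli, Liam, Cal, Oskar, Mei, Carol, and Ximena), so the eccentricity of Ana is 1.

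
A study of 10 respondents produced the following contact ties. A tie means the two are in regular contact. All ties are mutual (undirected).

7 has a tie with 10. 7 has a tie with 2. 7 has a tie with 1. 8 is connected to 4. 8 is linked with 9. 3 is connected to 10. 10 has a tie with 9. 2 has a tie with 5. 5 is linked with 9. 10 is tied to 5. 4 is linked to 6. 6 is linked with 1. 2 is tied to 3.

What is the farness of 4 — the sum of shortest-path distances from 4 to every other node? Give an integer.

23

Distances from 4: 1:2, 2:4, 3:4, 5:3, 6:1, 7:3, 8:1, 9:2, 10:3.
Sum = 2 + 4 + 4 + 3 + 1 + 3 + 1 + 2 + 3 = 23.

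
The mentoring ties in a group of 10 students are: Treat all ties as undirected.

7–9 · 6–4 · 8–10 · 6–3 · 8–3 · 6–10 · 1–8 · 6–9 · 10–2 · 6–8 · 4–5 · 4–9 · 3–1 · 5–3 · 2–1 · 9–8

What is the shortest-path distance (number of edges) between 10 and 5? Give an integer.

One shortest route is 10 – 6 – 3 – 5, which uses 3 edges, and at distance 2 from 10 we only reach {1, 3, 4, 9}, which does not include 5. So d(10,5) = 3.

3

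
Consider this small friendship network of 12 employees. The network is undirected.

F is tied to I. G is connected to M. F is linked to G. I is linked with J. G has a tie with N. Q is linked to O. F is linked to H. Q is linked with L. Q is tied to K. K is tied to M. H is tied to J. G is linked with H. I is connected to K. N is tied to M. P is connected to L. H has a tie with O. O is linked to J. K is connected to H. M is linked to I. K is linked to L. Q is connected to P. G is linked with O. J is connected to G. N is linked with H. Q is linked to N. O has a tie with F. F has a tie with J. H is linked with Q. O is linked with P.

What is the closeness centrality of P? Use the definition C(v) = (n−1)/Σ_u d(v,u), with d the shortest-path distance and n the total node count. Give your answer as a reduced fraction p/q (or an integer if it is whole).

11/21

Distances from P: F:2, G:2, H:2, I:3, J:2, K:2, L:1, M:3, N:2, O:1, Q:1. Sum = 21.
n = 12, so closeness = 11/21.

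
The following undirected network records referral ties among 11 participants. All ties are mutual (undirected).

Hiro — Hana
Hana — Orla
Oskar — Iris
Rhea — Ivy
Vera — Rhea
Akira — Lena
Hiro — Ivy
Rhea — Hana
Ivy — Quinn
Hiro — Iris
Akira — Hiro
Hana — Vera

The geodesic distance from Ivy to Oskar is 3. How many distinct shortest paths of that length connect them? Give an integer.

1

The shortest distance is 3, and the only length-3 path is Ivy–Hiro–Iris–Oskar. So there is exactly 1 shortest path.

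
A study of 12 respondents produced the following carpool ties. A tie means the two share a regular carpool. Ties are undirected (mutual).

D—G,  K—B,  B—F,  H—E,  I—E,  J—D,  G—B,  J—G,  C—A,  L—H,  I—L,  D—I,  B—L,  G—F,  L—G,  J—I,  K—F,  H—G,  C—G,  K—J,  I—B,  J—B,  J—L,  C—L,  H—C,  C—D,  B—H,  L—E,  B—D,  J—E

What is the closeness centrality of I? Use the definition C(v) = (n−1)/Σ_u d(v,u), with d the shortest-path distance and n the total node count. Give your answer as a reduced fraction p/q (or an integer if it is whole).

Distances from I: A:3, B:1, C:2, D:1, E:1, F:2, G:2, H:2, J:1, K:2, L:1. Sum = 18.
n = 12, so closeness = 11/18.

11/18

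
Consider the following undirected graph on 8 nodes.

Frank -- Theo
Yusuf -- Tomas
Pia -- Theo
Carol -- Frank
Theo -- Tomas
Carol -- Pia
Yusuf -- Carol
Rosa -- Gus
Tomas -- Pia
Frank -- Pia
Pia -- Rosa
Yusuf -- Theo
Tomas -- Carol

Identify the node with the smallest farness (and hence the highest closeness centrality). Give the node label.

Farness (sum of distances to all others) for each node — Carol:11, Frank:12, Gus:19, Pia:9, Rosa:13, Theo:11, Tomas:11, Yusuf:14.
The smallest farness is 9, for Pia, so Pia has the highest closeness.

Pia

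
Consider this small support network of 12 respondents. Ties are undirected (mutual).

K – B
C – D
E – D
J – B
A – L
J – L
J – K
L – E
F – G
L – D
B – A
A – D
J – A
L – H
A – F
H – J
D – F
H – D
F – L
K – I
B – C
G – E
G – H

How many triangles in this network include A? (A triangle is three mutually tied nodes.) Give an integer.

A's neighbors: B, D, F, J, and L.
Neighbor pairs that are themselves tied: A–B–J; A–D–F; A–D–L; A–F–L; A–J–L. Each forms one triangle with A, for 5 in total.

5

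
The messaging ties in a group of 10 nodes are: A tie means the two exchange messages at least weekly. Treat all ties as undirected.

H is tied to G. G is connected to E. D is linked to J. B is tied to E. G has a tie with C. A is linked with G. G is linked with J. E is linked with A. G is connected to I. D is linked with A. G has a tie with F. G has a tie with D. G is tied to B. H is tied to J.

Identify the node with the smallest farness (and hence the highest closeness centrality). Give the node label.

G

Farness (sum of distances to all others) for each node — A:15, B:16, C:17, D:15, E:15, F:17, G:9, H:16, I:17, J:15.
The smallest farness is 9, for G, so G has the highest closeness.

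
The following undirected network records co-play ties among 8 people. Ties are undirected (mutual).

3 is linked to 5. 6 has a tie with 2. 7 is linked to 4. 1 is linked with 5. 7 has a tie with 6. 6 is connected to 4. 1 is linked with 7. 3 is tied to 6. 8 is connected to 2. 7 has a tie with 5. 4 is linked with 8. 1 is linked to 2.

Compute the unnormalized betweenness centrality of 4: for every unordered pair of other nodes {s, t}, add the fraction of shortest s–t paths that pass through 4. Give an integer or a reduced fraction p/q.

Pairs whose geodesics pass through 4 — 7–8: 1; 8–5: 1/2; 8–3: 1/2; 8–6: 1/2.
All other pairs contribute 0.
Summing the contributions gives betweenness(4) = 5/2.

5/2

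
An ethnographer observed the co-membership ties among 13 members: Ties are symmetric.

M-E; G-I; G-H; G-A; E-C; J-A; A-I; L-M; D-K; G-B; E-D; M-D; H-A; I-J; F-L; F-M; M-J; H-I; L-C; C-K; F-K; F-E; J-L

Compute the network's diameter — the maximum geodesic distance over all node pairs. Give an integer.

6

Eccentricity of each node (its greatest distance to any other): A:4, B:6, C:5, D:5, E:5, F:5, G:5, H:5, I:4, J:3, K:6, L:4, M:4.
The maximum eccentricity is 6, realized for instance by the pair K–B via K – C – L – J – A – G – B. So the diameter is 6.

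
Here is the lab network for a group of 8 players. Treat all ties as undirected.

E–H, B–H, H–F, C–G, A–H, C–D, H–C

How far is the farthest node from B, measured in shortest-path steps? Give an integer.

Distances from B: A:2, C:2, D:3, E:2, F:2, G:3, H:1.
The largest is 3 (to D and G), so the eccentricity of B is 3.

3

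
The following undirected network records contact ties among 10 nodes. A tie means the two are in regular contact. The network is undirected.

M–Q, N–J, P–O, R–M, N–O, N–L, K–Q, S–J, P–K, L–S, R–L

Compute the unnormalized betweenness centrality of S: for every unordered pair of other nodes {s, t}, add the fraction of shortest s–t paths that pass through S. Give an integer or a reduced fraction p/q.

11/6

Pairs whose geodesics pass through S — J–L: 1/2; J–R: 1/2; J–M: 1/2; J–Q: 1/3.
All other pairs contribute 0.
Summing the contributions gives betweenness(S) = 11/6.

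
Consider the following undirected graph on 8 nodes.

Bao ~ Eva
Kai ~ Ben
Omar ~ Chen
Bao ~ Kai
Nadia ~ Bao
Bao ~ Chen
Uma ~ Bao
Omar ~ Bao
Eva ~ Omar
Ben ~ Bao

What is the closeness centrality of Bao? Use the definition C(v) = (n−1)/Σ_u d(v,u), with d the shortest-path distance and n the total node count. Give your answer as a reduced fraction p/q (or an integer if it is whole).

Distances from Bao: Ben:1, Chen:1, Eva:1, Kai:1, Nadia:1, Omar:1, Uma:1. Sum = 7.
n = 8, so closeness = 7/7 = 1.

1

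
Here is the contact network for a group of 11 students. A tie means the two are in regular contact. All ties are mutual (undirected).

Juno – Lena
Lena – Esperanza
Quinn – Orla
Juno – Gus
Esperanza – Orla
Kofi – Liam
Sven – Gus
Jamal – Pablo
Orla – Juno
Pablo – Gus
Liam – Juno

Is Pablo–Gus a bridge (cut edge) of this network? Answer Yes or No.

Without the Pablo–Gus edge there is no alternate route between Pablo and Gus, so the network disconnects. It is a bridge.

Yes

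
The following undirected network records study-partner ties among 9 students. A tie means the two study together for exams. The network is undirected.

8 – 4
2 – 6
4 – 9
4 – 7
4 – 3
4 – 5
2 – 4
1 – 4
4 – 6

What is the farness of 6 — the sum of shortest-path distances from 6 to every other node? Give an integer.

14

Distances from 6: 1:2, 2:1, 3:2, 4:1, 5:2, 7:2, 8:2, 9:2.
Sum = 2 + 1 + 2 + 1 + 2 + 2 + 2 + 2 = 14.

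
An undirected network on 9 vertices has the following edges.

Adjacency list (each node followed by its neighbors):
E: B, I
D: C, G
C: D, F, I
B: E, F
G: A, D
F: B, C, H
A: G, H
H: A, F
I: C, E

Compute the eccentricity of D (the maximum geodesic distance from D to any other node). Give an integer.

Distances from D: A:2, B:3, C:1, E:3, F:2, G:1, H:3, I:2.
The largest is 3 (to E, H, and B), so the eccentricity of D is 3.

3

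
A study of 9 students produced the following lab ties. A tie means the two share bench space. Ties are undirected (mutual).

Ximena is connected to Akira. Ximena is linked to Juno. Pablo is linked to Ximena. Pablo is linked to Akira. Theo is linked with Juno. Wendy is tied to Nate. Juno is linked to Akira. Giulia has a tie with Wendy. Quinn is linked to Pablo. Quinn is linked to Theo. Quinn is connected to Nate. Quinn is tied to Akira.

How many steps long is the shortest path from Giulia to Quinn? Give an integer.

One shortest route is Giulia – Wendy – Nate – Quinn, which uses 3 edges, and at distance 2 from Giulia we only reach {Nate}, which does not include Quinn. So d(Giulia,Quinn) = 3.

3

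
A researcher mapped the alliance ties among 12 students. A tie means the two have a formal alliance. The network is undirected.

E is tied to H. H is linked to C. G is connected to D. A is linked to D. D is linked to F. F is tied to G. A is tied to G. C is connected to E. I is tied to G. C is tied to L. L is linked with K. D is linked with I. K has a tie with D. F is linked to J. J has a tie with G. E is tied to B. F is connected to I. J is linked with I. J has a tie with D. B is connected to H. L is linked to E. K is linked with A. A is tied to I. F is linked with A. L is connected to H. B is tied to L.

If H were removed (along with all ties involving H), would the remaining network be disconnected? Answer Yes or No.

Even without H, every remaining node can still reach every other (the residual graph is connected), so H is not a cut vertex.

No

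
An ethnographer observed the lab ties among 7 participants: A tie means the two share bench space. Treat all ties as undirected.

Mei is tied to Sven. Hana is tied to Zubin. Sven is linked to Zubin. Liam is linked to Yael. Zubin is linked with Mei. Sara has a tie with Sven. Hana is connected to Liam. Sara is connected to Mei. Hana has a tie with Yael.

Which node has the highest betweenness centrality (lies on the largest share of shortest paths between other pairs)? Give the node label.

Zubin

Unnormalized betweenness of each node: Hana:8, Liam:0, Mei:2, Sara:0, Sven:2, Yael:0, Zubin:9.
Zubin has the largest value, 9, making it the main broker — the node through which the most shortest paths run.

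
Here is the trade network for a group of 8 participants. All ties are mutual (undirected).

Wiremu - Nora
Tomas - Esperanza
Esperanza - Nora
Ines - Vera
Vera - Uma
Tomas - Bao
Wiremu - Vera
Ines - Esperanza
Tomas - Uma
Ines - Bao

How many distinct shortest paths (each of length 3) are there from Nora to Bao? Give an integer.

The shortest distance is 3. The length-3 paths are: Nora–Esperanza–Tomas–Bao; Nora–Esperanza–Ines–Bao.
That gives 2 distinct shortest paths.

2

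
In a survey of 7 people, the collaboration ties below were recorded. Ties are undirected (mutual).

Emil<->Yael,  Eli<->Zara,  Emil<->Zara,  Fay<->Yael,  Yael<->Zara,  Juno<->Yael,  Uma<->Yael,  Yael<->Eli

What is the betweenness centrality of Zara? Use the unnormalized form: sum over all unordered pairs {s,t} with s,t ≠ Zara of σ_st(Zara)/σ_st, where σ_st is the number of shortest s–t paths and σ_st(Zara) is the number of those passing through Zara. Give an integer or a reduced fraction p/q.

Pairs whose geodesics pass through Zara — Eli–Emil: 1/2.
All other pairs contribute 0.
Summing the contributions gives betweenness(Zara) = 1/2.

1/2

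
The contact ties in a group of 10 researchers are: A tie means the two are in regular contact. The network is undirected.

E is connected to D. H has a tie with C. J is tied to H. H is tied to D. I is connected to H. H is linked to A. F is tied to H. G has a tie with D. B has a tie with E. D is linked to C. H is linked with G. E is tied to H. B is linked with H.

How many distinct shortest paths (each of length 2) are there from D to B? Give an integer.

2

The shortest distance is 2. The length-2 paths are: D–H–B; D–E–B.
That gives 2 distinct shortest paths.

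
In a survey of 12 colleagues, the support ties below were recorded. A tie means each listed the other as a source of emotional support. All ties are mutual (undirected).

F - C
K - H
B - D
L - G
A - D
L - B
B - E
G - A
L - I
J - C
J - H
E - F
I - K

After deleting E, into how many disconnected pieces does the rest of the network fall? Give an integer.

E's neighbors (B and F) remain reachable from one another through other ties, so the rest of the network stays in one piece.

1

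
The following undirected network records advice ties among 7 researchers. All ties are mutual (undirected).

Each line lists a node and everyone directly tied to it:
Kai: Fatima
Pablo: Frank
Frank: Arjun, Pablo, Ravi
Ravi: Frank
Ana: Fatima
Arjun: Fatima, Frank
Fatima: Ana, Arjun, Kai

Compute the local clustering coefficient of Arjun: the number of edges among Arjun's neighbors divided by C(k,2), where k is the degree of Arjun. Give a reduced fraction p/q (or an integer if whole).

Arjun's neighbors: Fatima and Frank (k = 2).
Possible neighbor pairs: C(2,2) = 1. Edges among them: none → e = 0.
Clustering(Arjun) = 0/1.

0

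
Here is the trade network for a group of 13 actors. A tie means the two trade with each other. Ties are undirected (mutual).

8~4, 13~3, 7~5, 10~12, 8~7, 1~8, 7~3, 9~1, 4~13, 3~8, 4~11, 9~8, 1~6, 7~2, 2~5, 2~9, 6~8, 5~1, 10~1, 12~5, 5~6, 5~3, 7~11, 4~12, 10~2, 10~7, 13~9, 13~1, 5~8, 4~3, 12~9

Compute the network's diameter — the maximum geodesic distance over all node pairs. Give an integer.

3

Eccentricity of each node (its greatest distance to any other): 1:3, 2:3, 3:2, 4:3, 5:2, 6:3, 7:2, 8:2, 9:3, 10:2, 11:3, 12:2, 13:2.
The maximum eccentricity is 3, realized for instance by the pair 9–11 via 9 – 13 – 4 – 11. So the diameter is 3.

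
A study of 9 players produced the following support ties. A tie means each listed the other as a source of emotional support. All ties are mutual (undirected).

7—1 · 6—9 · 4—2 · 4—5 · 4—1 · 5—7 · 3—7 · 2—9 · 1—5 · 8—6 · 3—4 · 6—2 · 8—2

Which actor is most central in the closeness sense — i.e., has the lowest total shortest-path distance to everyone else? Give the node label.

4

Farness (sum of distances to all others) for each node — 1:16, 2:13, 3:17, 4:12, 5:16, 6:18, 7:20, 8:19, 9:19.
The smallest farness is 12, for 4, so 4 has the highest closeness.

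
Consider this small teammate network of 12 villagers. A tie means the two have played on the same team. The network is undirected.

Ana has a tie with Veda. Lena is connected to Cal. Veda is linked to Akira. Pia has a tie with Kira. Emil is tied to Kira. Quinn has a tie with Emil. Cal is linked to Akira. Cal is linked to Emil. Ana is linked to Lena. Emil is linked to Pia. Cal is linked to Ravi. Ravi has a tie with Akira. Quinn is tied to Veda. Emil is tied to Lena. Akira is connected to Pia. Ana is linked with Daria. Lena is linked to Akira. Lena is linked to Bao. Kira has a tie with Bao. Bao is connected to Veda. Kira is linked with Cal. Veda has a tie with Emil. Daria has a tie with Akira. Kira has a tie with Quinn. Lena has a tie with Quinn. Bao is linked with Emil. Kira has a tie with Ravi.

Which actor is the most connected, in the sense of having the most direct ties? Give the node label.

Degrees — Akira:6, Ana:3, Bao:4, Cal:5, Daria:2, Emil:7, Kira:6, Lena:6, Pia:3, Quinn:4, Ravi:3, Veda:5.
The maximum is 7, attained only by Emil.

Emil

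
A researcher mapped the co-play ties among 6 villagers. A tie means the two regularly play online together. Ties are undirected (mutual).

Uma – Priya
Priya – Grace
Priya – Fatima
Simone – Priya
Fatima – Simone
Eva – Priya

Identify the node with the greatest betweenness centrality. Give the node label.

Priya

Unnormalized betweenness of each node: Eva:0, Fatima:0, Grace:0, Priya:9, Simone:0, Uma:0.
Priya has the largest value, 9, making it the main broker — the node through which the most shortest paths run.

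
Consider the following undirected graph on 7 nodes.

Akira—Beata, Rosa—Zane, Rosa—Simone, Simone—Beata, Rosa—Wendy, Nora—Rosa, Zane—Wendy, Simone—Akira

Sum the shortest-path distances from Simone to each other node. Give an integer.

9

Distances from Simone: Akira:1, Beata:1, Nora:2, Rosa:1, Wendy:2, Zane:2.
Sum = 1 + 1 + 2 + 1 + 2 + 2 = 9.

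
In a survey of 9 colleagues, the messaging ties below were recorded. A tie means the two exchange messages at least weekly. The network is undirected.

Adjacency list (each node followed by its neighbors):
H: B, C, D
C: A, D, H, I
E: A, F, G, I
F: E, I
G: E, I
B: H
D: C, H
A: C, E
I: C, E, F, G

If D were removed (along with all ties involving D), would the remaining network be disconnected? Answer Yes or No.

No

Even without D, every remaining node can still reach every other (the residual graph is connected), so D is not a cut vertex.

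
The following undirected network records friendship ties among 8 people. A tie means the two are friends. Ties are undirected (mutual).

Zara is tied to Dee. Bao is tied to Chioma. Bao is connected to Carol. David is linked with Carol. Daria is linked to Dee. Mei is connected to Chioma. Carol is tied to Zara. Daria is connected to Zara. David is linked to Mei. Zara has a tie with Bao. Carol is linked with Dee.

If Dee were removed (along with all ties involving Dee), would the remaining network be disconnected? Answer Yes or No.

Even without Dee, every remaining node can still reach every other (the residual graph is connected), so Dee is not a cut vertex.

No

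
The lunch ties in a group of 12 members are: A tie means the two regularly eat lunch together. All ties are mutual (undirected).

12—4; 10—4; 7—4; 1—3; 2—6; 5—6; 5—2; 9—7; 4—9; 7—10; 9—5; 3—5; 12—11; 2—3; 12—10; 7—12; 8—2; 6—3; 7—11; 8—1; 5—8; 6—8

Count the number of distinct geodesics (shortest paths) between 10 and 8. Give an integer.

The shortest distance is 4. The length-4 paths are: 10–4–9–5–8; 10–7–9–5–8.
That gives 2 distinct shortest paths.

2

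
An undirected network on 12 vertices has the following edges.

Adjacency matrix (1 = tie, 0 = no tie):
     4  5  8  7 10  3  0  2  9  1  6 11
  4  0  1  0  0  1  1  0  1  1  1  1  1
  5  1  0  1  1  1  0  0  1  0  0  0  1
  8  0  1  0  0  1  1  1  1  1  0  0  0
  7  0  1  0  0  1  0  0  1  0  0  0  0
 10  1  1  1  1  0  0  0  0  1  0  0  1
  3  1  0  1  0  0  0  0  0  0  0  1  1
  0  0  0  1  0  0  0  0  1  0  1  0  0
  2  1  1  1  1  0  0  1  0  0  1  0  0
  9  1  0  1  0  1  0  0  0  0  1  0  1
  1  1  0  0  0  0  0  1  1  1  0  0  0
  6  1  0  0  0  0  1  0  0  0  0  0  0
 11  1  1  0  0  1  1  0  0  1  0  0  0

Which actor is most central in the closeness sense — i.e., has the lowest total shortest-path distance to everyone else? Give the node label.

Farness (sum of distances to all others) for each node — 0:21, 1:18, 2:16, 3:19, 4:14, 5:16, 6:22, 7:21, 8:16, 9:17, 10:16, 11:18.
The smallest farness is 14, for 4, so 4 has the highest closeness.

4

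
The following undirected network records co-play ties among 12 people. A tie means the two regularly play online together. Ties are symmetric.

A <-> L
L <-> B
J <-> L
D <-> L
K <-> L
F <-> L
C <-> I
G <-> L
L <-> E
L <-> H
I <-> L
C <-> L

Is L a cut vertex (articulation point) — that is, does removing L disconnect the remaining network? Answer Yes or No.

Removing L leaves {D} with no path to {B}, so the network splits into 10 components. L is a cut vertex.

Yes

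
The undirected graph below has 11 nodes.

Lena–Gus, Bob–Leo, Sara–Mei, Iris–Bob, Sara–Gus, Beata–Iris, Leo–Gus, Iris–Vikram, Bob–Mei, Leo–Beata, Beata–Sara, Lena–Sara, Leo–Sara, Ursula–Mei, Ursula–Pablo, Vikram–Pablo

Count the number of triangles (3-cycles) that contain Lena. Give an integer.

Lena's neighbors: Gus and Sara.
Neighbor pairs that are themselves tied: Lena–Gus–Sara. Each forms one triangle with Lena, for 1 in total.

1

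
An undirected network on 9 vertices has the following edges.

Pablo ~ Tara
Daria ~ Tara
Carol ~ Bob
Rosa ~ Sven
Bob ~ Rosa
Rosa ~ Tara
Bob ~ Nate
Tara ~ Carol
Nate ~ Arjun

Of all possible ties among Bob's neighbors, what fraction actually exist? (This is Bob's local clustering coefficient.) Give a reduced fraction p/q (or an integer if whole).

0

Bob's neighbors: Carol, Nate, and Rosa (k = 3).
Possible neighbor pairs: C(3,2) = 3. Edges among them: none → e = 0.
Clustering(Bob) = 0/3 = 0.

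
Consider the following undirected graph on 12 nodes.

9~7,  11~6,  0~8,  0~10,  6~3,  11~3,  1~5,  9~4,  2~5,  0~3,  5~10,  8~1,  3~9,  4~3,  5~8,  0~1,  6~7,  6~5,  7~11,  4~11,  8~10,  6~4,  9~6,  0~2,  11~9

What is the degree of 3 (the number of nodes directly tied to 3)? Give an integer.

5

3 is directly tied to 0, 4, 6, 9, and 11. That is 5 neighbors, so the degree of 3 is 5.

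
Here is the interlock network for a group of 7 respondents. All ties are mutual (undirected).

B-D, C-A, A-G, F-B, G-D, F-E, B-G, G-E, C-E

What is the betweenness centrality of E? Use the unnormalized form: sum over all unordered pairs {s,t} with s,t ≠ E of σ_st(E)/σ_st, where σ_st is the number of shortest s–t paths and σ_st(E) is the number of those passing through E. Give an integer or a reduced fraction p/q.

23/6

Pairs whose geodesics pass through E — F–C: 1; F–A: 2/3; F–G: 1/2; C–G: 1/2; C–D: 1/2; C–B: 2/3.
All other pairs contribute 0.
Summing the contributions gives betweenness(E) = 23/6.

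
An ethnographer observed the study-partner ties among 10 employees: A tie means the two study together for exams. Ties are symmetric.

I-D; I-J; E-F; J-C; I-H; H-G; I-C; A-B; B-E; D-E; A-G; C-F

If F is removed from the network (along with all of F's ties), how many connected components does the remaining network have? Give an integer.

1

F's neighbors (C and E) remain reachable from one another through other ties, so the rest of the network stays in one piece.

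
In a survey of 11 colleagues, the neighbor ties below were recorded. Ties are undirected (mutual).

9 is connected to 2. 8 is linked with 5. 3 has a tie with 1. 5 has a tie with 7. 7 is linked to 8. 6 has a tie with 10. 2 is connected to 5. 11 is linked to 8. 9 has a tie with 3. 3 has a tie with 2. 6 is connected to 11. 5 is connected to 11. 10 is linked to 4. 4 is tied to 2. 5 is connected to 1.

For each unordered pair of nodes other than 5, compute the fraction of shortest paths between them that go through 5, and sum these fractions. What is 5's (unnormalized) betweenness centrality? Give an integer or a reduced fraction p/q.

41/2

Pairs whose geodesics pass through 5 — 1–2: 1/2; 1–4: 1/2; 1–10: 2/3; 1–6: 1; 1–11: 1; 1–8: 1; 1–7: 1; 3–6: 2/3; 3–11: 2/2; 3–8: 2/2; 3–7: 2/2; 9–6: 1/2; 9–11: 1; 9–8: 1 … (+11 more pairs).
All other pairs contribute 0.
Summing the contributions gives betweenness(5) = 41/2.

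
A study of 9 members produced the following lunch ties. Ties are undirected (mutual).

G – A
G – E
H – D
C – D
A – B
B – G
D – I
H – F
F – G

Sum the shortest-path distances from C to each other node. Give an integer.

Distances from C: A:5, B:5, D:1, E:5, F:3, G:4, H:2, I:2.
Sum = 5 + 5 + 1 + 5 + 3 + 4 + 2 + 2 = 27.

27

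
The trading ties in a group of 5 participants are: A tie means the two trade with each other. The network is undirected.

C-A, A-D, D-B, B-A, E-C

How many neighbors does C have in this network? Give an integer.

2

C is directly tied to A and E. That is 2 neighbors, so the degree of C is 2.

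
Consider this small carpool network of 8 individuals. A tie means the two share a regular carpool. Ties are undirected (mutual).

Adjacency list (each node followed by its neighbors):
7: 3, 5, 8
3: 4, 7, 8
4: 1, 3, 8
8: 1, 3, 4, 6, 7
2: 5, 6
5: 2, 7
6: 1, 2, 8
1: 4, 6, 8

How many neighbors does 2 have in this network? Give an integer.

2

2 is directly tied to 5 and 6. That is 2 neighbors, so the degree of 2 is 2.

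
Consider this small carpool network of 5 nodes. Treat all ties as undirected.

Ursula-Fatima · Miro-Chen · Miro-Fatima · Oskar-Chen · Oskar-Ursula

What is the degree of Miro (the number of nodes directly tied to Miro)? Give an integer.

2

Miro is directly tied to Chen and Fatima. That is 2 neighbors, so the degree of Miro is 2.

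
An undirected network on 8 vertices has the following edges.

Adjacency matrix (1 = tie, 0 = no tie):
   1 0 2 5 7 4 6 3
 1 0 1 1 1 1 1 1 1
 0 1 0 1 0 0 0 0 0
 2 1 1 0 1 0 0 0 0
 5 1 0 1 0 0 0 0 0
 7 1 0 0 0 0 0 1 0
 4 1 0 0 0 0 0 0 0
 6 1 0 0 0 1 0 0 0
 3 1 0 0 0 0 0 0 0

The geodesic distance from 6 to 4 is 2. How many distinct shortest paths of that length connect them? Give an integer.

1

The shortest distance is 2, and the only length-2 path is 6–1–4. So there is exactly 1 shortest path.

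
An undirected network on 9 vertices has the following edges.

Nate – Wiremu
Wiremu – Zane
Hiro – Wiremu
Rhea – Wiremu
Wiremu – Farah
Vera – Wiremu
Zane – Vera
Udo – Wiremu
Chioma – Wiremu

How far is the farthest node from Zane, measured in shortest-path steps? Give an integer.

2

Distances from Zane: Chioma:2, Farah:2, Hiro:2, Nate:2, Rhea:2, Udo:2, Vera:1, Wiremu:1.
The largest is 2 (to Farah, Udo, Chioma, Rhea, Nate, and Hiro), so the eccentricity of Zane is 2.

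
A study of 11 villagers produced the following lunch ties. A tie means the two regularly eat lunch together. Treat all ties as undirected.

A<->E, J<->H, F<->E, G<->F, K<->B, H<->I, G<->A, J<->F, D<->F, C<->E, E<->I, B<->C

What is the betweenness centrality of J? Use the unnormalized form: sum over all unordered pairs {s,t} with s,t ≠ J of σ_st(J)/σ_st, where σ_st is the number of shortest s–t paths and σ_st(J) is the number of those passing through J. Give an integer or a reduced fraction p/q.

Pairs whose geodesics pass through J — F–H: 1; G–H: 1; D–H: 1.
All other pairs contribute 0.
Summing the contributions gives betweenness(J) = 3.

3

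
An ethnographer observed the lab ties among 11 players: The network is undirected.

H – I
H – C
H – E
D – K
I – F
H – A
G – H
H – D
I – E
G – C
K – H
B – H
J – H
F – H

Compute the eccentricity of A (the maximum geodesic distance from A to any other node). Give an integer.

2

Distances from A: B:2, C:2, D:2, E:2, F:2, G:2, H:1, I:2, J:2, K:2.
The largest is 2 (to K, G, D, E, C, I, B, F, and J), so the eccentricity of A is 2.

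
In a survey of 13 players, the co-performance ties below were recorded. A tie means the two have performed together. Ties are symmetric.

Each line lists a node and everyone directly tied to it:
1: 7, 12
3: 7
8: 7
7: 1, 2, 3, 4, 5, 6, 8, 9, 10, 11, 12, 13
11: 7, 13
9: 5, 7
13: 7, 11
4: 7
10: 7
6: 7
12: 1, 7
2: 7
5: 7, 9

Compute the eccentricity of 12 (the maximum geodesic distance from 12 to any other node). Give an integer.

Distances from 12: 1:1, 2:2, 3:2, 4:2, 5:2, 6:2, 7:1, 8:2, 9:2, 10:2, 11:2, 13:2.
The largest is 2 (to 11, 8, 10, 2, 6, 5, 13, 9, 3, and 4), so the eccentricity of 12 is 2.

2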